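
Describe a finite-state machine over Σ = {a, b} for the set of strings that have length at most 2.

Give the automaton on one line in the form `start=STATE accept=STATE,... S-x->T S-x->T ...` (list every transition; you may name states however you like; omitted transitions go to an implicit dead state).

Count input length up to 3: every symbol moves from S0 toward S3, which means 'more than 2' and absorbs. Accept from {S0, S1, S2}.
A 4-state machine:
        a   b  
>* S0   S1  S1 
 * S1   S2  S2 
 * S2   S3  S3 
   S3   S3  S3 
(> = start, * = accepting)

start=S0 accept=S0,S1,S2 S0-a->S1 S0-b->S1 S1-a->S2 S1-b->S2 S2-a->S3 S2-b->S3 S3-a->S3 S3-b->S3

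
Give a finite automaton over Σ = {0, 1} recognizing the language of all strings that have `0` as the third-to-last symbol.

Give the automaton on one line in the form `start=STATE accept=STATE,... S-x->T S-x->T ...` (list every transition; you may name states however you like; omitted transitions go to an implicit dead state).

start=q0 accept=q7,q8,q9,q10 q0-0->q1 q0-1->q2 q1-0->q3 q1-1->q4 q2-0->q5 q2-1->q6 q3-0->q7 q3-1->q8 q4-0->q9 q4-1->q10 q5-0->q11 q5-1->q12 q6-0->q13 q6-1->q14 q7-0->q7 q7-1->q8 q8-0->q9 q8-1->q10 q9-0->q11 q9-1->q12 q10-0->q13 q10-1->q14 q11-0->q7 q11-1->q8 q12-0->q9 q12-1->q10 q13-0->q11 q13-1->q12 q14-0->q13 q14-1->q14

Because acceptance depends on a position counted from the end, the machine has to buffer the most recent 3 symbols. Make each state the string of the last up-to-3 symbols read; on input `x` shift the window left and append `x`. Accept when the buffered window has length 3 and begins with `0`.
With 15 states:
          0    1  
>  q0     q1   q2 
   q1     q3   q4 
   q2     q5   q6 
   q3     q7   q8 
   q4     q9  q10 
   q5    q11  q12 
   q6    q13  q14 
 * q7     q7   q8 
 * q8     q9  q10 
 * q9    q11  q12 
 * q10   q13  q14 
   q11    q7   q8 
   q12    q9  q10 
   q13   q11  q12 
   q14   q13  q14 
(> = start, * = accepting)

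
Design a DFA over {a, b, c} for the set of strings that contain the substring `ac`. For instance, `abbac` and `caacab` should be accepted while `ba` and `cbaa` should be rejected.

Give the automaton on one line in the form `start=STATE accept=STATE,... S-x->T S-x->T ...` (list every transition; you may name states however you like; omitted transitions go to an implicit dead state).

start=s0 accept=s2 s0-a->s1 s0-b->s0 s0-c->s0 s1-a->s1 s1-b->s0 s1-c->s2 s2-a->s2 s2-b->s2 s2-c->s2

Track how much of `ac` has been matched so far: state s0 is no progress, s2 is the absorbing accept state reached once `ac` has occurred. Intermediate states record partial matches; on a mismatch, fall back to the longest reusable overlap.
3 states suffice.
        a   b   c  
>  s0   s1  s0  s0 
   s1   s1  s0  s2 
 * s2   s2  s2  s2 
(> = start, * = accepting)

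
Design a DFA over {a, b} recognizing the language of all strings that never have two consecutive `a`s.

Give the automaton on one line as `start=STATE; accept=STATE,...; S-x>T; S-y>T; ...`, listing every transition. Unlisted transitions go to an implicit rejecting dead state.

start=q0; accept=q0,q1; q0-a>q1; q0-b>q0; q1-a>q2; q1-b>q0; q2-a>q2; q2-b>q2

Track partial matches of the forbidden pattern `aa`. State q2 is a dead state reached once `aa` has occurred; every other state accepts. q0 means no part of `aa` is currently matched.
With 3 states:
        a   b  
>* q0   q1  q0 
 * q1   q2  q0 
   q2   q2  q2 
(> = start, * = accepting)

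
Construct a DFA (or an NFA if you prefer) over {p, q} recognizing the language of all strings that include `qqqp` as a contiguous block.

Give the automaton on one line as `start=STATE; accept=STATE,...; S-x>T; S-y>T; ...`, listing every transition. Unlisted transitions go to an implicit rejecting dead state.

start=s0; accept=s4; s0-p>s0; s0-q>s1; s1-p>s0; s1-q>s2; s2-p>s0; s2-q>s3; s3-p>s4; s3-q>s3; s4-p>s4; s4-q>s4

Track how much of `qqqp` has been matched so far: state s0 is no progress, s4 is the absorbing accept state reached once `qqqp` has occurred. Intermediate states record partial matches; on a mismatch, fall back to the longest reusable overlap.
        p   q  
>  s0   s0  s1 
   s1   s0  s2 
   s2   s0  s3 
   s3   s4  s3 
 * s4   s4  s4 
(> = start, * = accepting)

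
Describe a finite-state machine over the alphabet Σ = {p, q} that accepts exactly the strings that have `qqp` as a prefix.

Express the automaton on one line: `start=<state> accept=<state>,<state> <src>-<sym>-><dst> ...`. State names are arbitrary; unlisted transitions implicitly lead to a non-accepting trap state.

Check the first 3 symbols one by one: A through C record how many have matched `qqp` so far; any wrong symbol goes to the dead state E. After all 3 match we enter the accepting sink D.
With 5 states:
       p  q 
>  A   E  B 
   B   E  C 
   C   D  E 
 * D   D  D 
   E   E  E 
(> = start, * = accepting)

start=A accept=D A-p->E A-q->B B-p->E B-q->C C-p->D C-q->E D-p->D D-q->D E-p->E E-q->E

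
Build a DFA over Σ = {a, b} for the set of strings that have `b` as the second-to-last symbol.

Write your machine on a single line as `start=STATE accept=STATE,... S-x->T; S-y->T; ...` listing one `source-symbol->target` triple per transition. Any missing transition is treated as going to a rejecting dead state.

start=q0; accept=q5,q6; q0-a->q1; q0-b->q2; q1-a->q3; q1-b->q4; q2-a->q5; q2-b->q6; q3-a->q3; q3-b->q4; q4-a->q5; q4-b->q6; q5-a->q3; q5-b->q4; q6-a->q5; q6-b->q6

A DFA must remember the last 2 symbols (since which symbol is second-to-last isn't known until the input ends). Use one state per possible window of the last ≤2 symbols; accept from those whose window starts with `b`.
With 7 states:
        a   b  
>  q0   q1  q2 
   q1   q3  q4 
   q2   q5  q6 
   q3   q3  q4 
   q4   q5  q6 
 * q5   q3  q4 
 * q6   q5  q6 
(> = start, * = accepting)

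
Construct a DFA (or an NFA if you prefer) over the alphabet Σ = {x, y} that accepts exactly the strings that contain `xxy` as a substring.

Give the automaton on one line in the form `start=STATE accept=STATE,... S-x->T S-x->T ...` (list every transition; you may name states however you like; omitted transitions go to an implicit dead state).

Track how much of `xxy` has been matched so far: state s0 is no progress, s3 is the absorbing accept state reached once `xxy` has occurred. Intermediate states record partial matches; on a mismatch, fall back to the longest reusable overlap.
With 4 states:
        x   y  
>  s0   s1  s0 
   s1   s2  s0 
   s2   s2  s3 
 * s3   s3  s3 
(> = start, * = accepting)

start=s0 accept=s3 s0-x->s1 s0-y->s0 s1-x->s2 s1-y->s0 s2-x->s2 s2-y->s3 s3-x->s3 s3-y->s3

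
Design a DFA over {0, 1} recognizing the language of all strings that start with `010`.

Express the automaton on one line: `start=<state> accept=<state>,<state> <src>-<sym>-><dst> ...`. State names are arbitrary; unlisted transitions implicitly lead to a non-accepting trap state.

Check the first 3 symbols one by one: q0 through q2 record how many have matched `010` so far; any wrong symbol goes to the dead state q4. After all 3 match we enter the accepting sink q3.
5 states suffice.
        0   1  
>  q0   q1  q4 
   q1   q4  q2 
   q2   q3  q4 
 * q3   q3  q3 
   q4   q4  q4 
(> = start, * = accepting)

start=q0 accept=q3 q0-0->q1 q0-1->q4 q1-0->q4 q1-1->q2 q2-0->q3 q2-1->q4 q3-0->q3 q3-1->q3 q4-0->q4 q4-1->q4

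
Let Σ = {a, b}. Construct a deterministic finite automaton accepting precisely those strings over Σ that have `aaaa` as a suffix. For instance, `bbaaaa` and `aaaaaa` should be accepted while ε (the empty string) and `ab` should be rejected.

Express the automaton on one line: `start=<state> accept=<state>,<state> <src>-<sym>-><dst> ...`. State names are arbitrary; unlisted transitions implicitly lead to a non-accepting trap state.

start=S0 accept=S4 S0-a->S1 S0-b->S0 S1-a->S2 S1-b->S0 S2-a->S3 S2-b->S0 S3-a->S4 S3-b->S0 S4-a->S4 S4-b->S0

Let each state record the length of the longest suffix of the input read so far that is also a prefix of `aaaa`. S1 means the last symbol is `a`; S2 means the last 2 symbols are `aa`; S3 means the last 3 symbols are `aaa`; S4 means the last 4 symbols are `aaaa`. Accept only at S4, where the string currently ends in `aaaa`.
        a   b  
>  S0   S1  S0 
   S1   S2  S0 
   S2   S3  S0 
   S3   S4  S0 
 * S4   S4  S0 
(> = start, * = accepting)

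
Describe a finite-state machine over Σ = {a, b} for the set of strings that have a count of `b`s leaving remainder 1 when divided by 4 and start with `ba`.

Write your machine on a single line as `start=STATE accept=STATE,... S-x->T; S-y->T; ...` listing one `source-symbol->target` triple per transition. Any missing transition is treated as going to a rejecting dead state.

start=q0; accept=q3; q0-a->q1; q0-b->q2; q1-a->q1; q1-b->q1; q2-a->q3; q2-b->q1; q3-a->q3; q3-b->q4; q4-a->q4; q4-b->q5; q5-a->q5; q5-b->q6; q6-a->q6; q6-b->q3

Handle the two conditions separately and then intersect. The first has 4 states tracking the count of `b`s modulo 4; the second has 4 states tracking whether the input so far still matches the prefix `ba`. A product state is a pair (one from each), accepting exactly when both do. After merging equivalent states the machine shrinks.
7 states suffice.
        a   b  
>  q0   q1  q2 
   q1   q1  q1 
   q2   q3  q1 
 * q3   q3  q4 
   q4   q4  q5 
   q5   q5  q6 
   q6   q6  q3 
(> = start, * = accepting)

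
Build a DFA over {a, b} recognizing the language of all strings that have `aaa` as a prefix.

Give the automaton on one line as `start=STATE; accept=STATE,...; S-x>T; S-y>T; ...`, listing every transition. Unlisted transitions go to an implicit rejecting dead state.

Walk along `aaa` while the input agrees: from q0 take `a` to q1, and so on. Any deviation drops to the rejecting sink q4. Once q3 is reached the prefix is confirmed and every continuation is accepted.
5 states suffice.
        a   b  
>  q0   q1  q4 
   q1   q2  q4 
   q2   q3  q4 
 * q3   q3  q3 
   q4   q4  q4 
(> = start, * = accepting)

start=q0; accept=q3; q0-a>q1; q0-b>q4; q1-a>q2; q1-b>q4; q2-a>q3; q2-b>q4; q3-a>q3; q3-b>q3; q4-a>q4; q4-b>q4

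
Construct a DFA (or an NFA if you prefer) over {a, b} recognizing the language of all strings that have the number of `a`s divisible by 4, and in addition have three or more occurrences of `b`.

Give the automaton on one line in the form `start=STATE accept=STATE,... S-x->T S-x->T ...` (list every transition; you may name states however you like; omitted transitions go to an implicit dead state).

start=S0 accept=S9 S0-a->S1 S0-b->S2 S1-a->S3 S1-b->S4 S2-a->S4 S2-b->S5 S3-a->S6 S3-b->S7 S4-a->S7 S4-b->S8 S5-a->S8 S5-b->S9 S6-a->S0 S6-b->S10 S7-a->S10 S7-b->S11 S8-a->S11 S8-b->S12 S9-a->S12 S9-b->S9 S10-a->S2 S10-b->S13 S11-a->S13 S11-b->S14 S12-a->S14 S12-b->S12 S13-a->S5 S13-b->S15 S14-a->S15 S14-b->S14 S15-a->S9 S15-b->S15

Handle the two conditions separately and then intersect. The first has 4 states tracking the count of `a`s modulo 4; the second has 5 states tracking the count of `b`s, saturating at 4. A product state is a pair (one from each), accepting exactly when both do. Minimizing collapses redundant product states.
          a    b  
>  S0     S1   S2 
   S1     S3   S4 
   S2     S4   S5 
   S3     S6   S7 
   S4     S7   S8 
   S5     S8   S9 
   S6     S0  S10 
   S7    S10  S11 
   S8    S11  S12 
 * S9    S12   S9 
   S10    S2  S13 
   S11   S13  S14 
   S12   S14  S12 
   S13    S5  S15 
   S14   S15  S14 
   S15    S9  S15 
(> = start, * = accepting)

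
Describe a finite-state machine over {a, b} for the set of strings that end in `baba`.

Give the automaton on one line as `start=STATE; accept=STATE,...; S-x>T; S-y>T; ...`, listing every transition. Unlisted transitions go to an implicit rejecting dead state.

Let each state record the length of the longest suffix of the input read so far that is also a prefix of `baba`. q1 means the last symbol is `b`; q2 means the last 2 symbols are `ba`; q3 means the last 3 symbols are `bab`; q4 means the last 4 symbols are `baba`. Accept only at q4, where the string currently ends in `baba`.
A 5-state machine:
        a   b  
>  q0   q0  q1 
   q1   q2  q1 
   q2   q0  q3 
   q3   q4  q1 
 * q4   q0  q3 
(> = start, * = accepting)

start=q0; accept=q4; q0-a>q0; q0-b>q1; q1-a>q2; q1-b>q1; q2-a>q0; q2-b>q3; q3-a>q4; q3-b>q1; q4-a>q0; q4-b>q3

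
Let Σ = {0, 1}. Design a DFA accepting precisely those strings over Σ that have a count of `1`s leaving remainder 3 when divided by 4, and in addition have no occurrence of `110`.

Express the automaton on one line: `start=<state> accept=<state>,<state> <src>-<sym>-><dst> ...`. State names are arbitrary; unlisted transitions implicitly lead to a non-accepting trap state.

start=A accept=G,J,L A-0->A A-1->B B-0->C B-1->D C-0->C C-1->E D-0->F D-1->G E-0->H E-1->G F-0->F F-1->F G-0->F G-1->I H-0->H H-1->J I-0->F I-1->K J-0->L J-1->I K-0->F K-1->D L-0->L L-1->M M-0->A M-1->K

Run two small machines in parallel and take their product. One (4 states) tracks the count of `1`s modulo 4; the other (4 states) tracks partial matches of the forbidden pattern `110`. Each combined state is a pair, one component from each; accept when both components accept. Equivalent product states are then merged.
13 states suffice.
       0  1 
>  A   A  B 
   B   C  D 
   C   C  E 
   D   F  G 
   E   H  G 
   F   F  F 
 * G   F  I 
   H   H  J 
   I   F  K 
 * J   L  I 
   K   F  D 
 * L   L  M 
   M   A  K 
(> = start, * = accepting)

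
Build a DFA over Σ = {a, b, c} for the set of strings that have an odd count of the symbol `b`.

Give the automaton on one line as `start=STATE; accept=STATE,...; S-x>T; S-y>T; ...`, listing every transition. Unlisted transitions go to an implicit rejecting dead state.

Keep the running count of `b`s modulo 2: each `b` advances along the cycle q0 → q1 → q0 while other symbols loop. Accept at q1.
A 2-state machine:
        a   b   c  
>  q0   q0  q1  q0 
 * q1   q1  q0  q1 
(> = start, * = accepting)

start=q0; accept=q1; q0-a>q0; q0-b>q1; q0-c>q0; q1-a>q1; q1-b>q0; q1-c>q1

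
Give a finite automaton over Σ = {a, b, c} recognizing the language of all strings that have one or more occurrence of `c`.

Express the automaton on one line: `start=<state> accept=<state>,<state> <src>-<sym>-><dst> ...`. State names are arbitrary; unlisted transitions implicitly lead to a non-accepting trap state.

start=s0 accept=s1,s2 s0-a->s0 s0-b->s0 s0-c->s1 s1-a->s1 s1-b->s1 s1-c->s2 s2-a->s2 s2-b->s2 s2-c->s2

Only the number of `c`s matters, and only up to 2. Make a chain s0 → s1 → s2 advanced by each `c` (with s2 absorbing); every other symbol self-loops. The accepting set is {s1, s2}.
With 3 states:
        a   b   c  
>  s0   s0  s0  s1 
 * s1   s1  s1  s2 
 * s2   s2  s2  s2 
(> = start, * = accepting)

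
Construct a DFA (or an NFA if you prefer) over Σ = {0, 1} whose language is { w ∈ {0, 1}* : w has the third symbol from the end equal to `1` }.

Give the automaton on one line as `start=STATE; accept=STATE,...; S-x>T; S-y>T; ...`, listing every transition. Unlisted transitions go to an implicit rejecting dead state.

A DFA must remember the last 3 symbols (since which symbol is third-to-last isn't known until the input ends). Use one state per possible window of the last ≤3 symbols; accept from those whose window starts with `1`.
15 states suffice.
       0  1 
>  A   B  C 
   B   D  E 
   C   F  G 
   D   H  I 
   E   J  K 
   F   L  M 
   G   N  O 
   H   H  I 
   I   J  K 
   J   L  M 
   K   N  O 
 * L   H  I 
 * M   J  K 
 * N   L  M 
 * O   N  O 
(> = start, * = accepting)

start=A; accept=L,M,N,O; A-0>B; A-1>C; B-0>D; B-1>E; C-0>F; C-1>G; D-0>H; D-1>I; E-0>J; E-1>K; F-0>L; F-1>M; G-0>N; G-1>O; H-0>H; H-1>I; I-0>J; I-1>K; J-0>L; J-1>M; K-0>N; K-1>O; L-0>H; L-1>I; M-0>J; M-1>K; N-0>L; N-1>M; O-0>N; O-1>O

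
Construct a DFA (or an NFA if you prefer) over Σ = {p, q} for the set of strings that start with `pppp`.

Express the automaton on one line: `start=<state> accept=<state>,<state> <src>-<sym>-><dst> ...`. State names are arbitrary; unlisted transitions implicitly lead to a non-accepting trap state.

Check the first 4 symbols one by one: s0 through s3 record how many have matched `pppp` so far; any wrong symbol goes to the dead state s5. After all 4 match we enter the accepting sink s4.
With 6 states:
        p   q  
>  s0   s1  s5 
   s1   s2  s5 
   s2   s3  s5 
   s3   s4  s5 
 * s4   s4  s4 
   s5   s5  s5 
(> = start, * = accepting)

start=s0 accept=s4 s0-p->s1 s0-q->s5 s1-p->s2 s1-q->s5 s2-p->s3 s2-q->s5 s3-p->s4 s3-q->s5 s4-p->s4 s4-q->s4 s5-p->s5 s5-q->s5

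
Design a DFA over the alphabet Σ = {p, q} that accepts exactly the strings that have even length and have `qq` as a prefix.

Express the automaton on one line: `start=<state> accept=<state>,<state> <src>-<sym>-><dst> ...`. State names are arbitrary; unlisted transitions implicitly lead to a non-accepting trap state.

Build one automaton per condition and run them in lockstep. One (2 states) tracks the input length modulo 2; the other (4 states) tracks whether the input so far still matches the prefix `qq`. Each combined state is a pair, one component from each; accept when both components accept. After merging equivalent states the machine shrinks.
With 5 states:
       p  q 
>  A   B  C 
   B   B  B 
   C   B  D 
 * D   E  E 
   E   D  D 
(> = start, * = accepting)

start=A accept=D A-p->B A-q->C B-p->B B-q->B C-p->B C-q->D D-p->E D-q->E E-p->D E-q->D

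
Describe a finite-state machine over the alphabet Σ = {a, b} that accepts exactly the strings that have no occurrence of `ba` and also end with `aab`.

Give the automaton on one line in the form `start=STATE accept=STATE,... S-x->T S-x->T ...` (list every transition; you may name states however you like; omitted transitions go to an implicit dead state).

Build one automaton per condition and run them in lockstep. The first has 3 states tracking partial matches of the forbidden pattern `ba`; the second has 4 states tracking how much of the suffix `aab` has currently been matched. A product state is a pair (one from each), accepting exactly when both do. After merging equivalent states the machine shrinks.
A 5-state machine:
        a   b  
>  s0   s1  s2 
   s1   s3  s2 
   s2   s2  s2 
   s3   s3  s4 
 * s4   s2  s2 
(> = start, * = accepting)

start=s0 accept=s4 s0-a->s1 s0-b->s2 s1-a->s3 s1-b->s2 s2-a->s2 s2-b->s2 s3-a->s3 s3-b->s4 s4-a->s2 s4-b->s2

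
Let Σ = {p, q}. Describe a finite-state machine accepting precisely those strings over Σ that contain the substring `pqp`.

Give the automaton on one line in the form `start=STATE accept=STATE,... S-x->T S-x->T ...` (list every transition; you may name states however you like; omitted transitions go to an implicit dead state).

start=A accept=D A-p->B A-q->A B-p->B B-q->C C-p->D C-q->A D-p->D D-q->D

States A..C record the length of the longest prefix of `pqp` that matches the current input suffix. Reaching D means `pqp` has been seen, and we stay there forever. Accept from D.
A 4-state machine:
       p  q 
>  A   B  A 
   B   B  C 
   C   D  A 
 * D   D  D 
(> = start, * = accepting)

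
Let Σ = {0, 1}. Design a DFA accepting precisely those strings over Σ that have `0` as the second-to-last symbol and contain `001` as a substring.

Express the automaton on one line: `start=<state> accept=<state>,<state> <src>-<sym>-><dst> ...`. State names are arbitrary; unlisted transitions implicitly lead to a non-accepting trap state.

Build one automaton per condition and run them in lockstep. One (7 states) tracks the last 2 symbols read; the other (4 states) tracks whether and how much of `001` has been seen. Each combined state is a pair, one component from each; accept when both components accept. Equivalent product states are then merged.
7 states suffice.
        0   1  
>  q0   q1  q0 
   q1   q2  q0 
   q2   q2  q3 
 * q3   q4  q5 
   q4   q6  q3 
   q5   q4  q5 
 * q6   q6  q3 
(> = start, * = accepting)

start=q0 accept=q3,q6 q0-0->q1 q0-1->q0 q1-0->q2 q1-1->q0 q2-0->q2 q2-1->q3 q3-0->q4 q3-1->q5 q4-0->q6 q4-1->q3 q5-0->q4 q5-1->q5 q6-0->q6 q6-1->q3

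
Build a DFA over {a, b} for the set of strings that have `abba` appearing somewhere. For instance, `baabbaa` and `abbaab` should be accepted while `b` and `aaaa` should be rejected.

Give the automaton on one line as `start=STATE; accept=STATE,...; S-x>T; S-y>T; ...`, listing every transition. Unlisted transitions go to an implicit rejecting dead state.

States q0..q3 record the length of the longest prefix of `abba` that matches the current input suffix. Reaching q4 means `abba` has been seen, and we stay there forever. Accept from q4.
5 states suffice.
        a   b  
>  q0   q1  q0 
   q1   q1  q2 
   q2   q1  q3 
   q3   q4  q0 
 * q4   q4  q4 
(> = start, * = accepting)

start=q0; accept=q4; q0-a>q1; q0-b>q0; q1-a>q1; q1-b>q2; q2-a>q1; q2-b>q3; q3-a>q4; q3-b>q0; q4-a>q4; q4-b>q4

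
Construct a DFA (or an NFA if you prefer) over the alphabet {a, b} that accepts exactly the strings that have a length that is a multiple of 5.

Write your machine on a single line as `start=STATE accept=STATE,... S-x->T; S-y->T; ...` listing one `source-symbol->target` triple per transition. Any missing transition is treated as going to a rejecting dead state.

Only the length mod 5 matters, so use a 5-cycle: from any state, every input symbol moves to the next state, wrapping S4 back to S0. Mark S0 accepting.
5 states suffice.
        a   b  
>* S0   S1  S1 
   S1   S2  S2 
   S2   S3  S3 
   S3   S4  S4 
   S4   S0  S0 
(> = start, * = accepting)

start=S0; accept=S0; S0-a->S1; S0-b->S1; S1-a->S2; S1-b->S2; S2-a->S3; S2-b->S3; S3-a->S4; S3-b->S4; S4-a->S0; S4-b->S0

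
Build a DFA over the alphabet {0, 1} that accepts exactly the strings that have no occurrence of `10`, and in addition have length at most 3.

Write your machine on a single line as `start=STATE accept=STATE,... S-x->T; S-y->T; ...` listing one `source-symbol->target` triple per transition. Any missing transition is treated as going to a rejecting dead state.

Build one automaton per condition and run them in lockstep. One (3 states) tracks partial matches of the forbidden pattern `10`; the other (5 states) tracks the input length, saturating at 4. Each combined state is a pair, one component from each; accept when both components accept.
A 12-state machine:
          0    1  
>* s0     s1   s2 
 * s1     s3   s4 
 * s2     s5   s4 
 * s3     s6   s7 
 * s4     s8   s7 
   s5     s8   s8 
 * s6     s9  s10 
 * s7    s11  s10 
   s8    s11  s11 
   s9     s9  s10 
   s10   s11  s10 
   s11   s11  s11 
(> = start, * = accepting)

start=s0; accept=s0,s1,s2,s3,s4,s6,s7; s0-0->s1; s0-1->s2; s1-0->s3; s1-1->s4; s2-0->s5; s2-1->s4; s3-0->s6; s3-1->s7; s4-0->s8; s4-1->s7; s5-0->s8; s5-1->s8; s6-0->s9; s6-1->s10; s7-0->s11; s7-1->s10; s8-0->s11; s8-1->s11; s9-0->s9; s9-1->s10; s10-0->s11; s10-1->s10; s11-0->s11; s11-1->s11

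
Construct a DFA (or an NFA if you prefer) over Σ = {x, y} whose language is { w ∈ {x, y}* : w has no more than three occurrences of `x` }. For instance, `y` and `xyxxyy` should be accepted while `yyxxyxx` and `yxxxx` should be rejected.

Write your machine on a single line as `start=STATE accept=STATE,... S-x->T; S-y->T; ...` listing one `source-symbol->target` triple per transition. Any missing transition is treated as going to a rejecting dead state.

Only the number of `x`s matters, and only up to 4. Make a chain A → B → C → D → E advanced by each `x` (with E absorbing); every other symbol self-loops. The accepting set is {A, B, C, D}.
       x  y 
>* A   B  A 
 * B   C  B 
 * C   D  C 
 * D   E  D 
   E   E  E 
(> = start, * = accepting)

start=A; accept=A,B,C,D; A-x->B; A-y->A; B-x->C; B-y->B; C-x->D; C-y->C; D-x->E; D-y->D; E-x->E; E-y->E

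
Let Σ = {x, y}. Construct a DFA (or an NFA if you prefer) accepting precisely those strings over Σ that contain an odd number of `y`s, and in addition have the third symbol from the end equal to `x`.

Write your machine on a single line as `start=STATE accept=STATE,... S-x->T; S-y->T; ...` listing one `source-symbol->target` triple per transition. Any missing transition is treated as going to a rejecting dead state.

start=q0; accept=q6,q7,q10,q11; q0-x->q1; q0-y->q2; q1-x->q3; q1-y->q4; q2-x->q5; q2-y->q0; q3-x->q3; q3-y->q6; q4-x->q7; q4-y->q0; q5-x->q8; q5-y->q9; q6-x->q7; q6-y->q0; q7-x->q8; q7-y->q9; q8-x->q10; q8-y->q9; q9-x->q1; q9-y->q11; q10-x->q10; q10-y->q9; q11-x->q5; q11-y->q0

Build one automaton per condition and run them in lockstep. The first has 2 states tracking the count of `y`s modulo 2; the second has 15 states tracking the last 3 symbols read. A product state is a pair (one from each), accepting exactly when both do. After merging equivalent states the machine shrinks.
12 states suffice.
          x    y  
>  q0     q1   q2 
   q1     q3   q4 
   q2     q5   q0 
   q3     q3   q6 
   q4     q7   q0 
   q5     q8   q9 
 * q6     q7   q0 
 * q7     q8   q9 
   q8    q10   q9 
   q9     q1  q11 
 * q10   q10   q9 
 * q11    q5   q0 
(> = start, * = accepting)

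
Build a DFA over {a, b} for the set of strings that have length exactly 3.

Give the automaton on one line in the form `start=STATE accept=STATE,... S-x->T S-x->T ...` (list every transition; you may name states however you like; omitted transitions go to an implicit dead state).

We only need to distinguish lengths 0, 1, …, 3, and '>3'. Chain s0 → s1 → s2 → s3 → s4 on every symbol, with s4 looping. Accepting states: {s3}.
A 5-state machine:
        a   b  
>  s0   s1  s1 
   s1   s2  s2 
   s2   s3  s3 
 * s3   s4  s4 
   s4   s4  s4 
(> = start, * = accepting)

start=s0 accept=s3 s0-a->s1 s0-b->s1 s1-a->s2 s1-b->s2 s2-a->s3 s2-b->s3 s3-a->s4 s3-b->s4 s4-a->s4 s4-b->s4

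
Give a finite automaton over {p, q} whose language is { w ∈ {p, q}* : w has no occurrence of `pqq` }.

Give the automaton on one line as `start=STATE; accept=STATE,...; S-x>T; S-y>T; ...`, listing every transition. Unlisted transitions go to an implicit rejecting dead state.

Track partial matches of the forbidden pattern `pqq`. State s3 is a dead state reached once `pqq` has occurred; every other state accepts. s0 means no part of `pqq` is currently matched.
A 4-state machine:
        p   q  
>* s0   s1  s0 
 * s1   s1  s2 
 * s2   s1  s3 
   s3   s3  s3 
(> = start, * = accepting)

start=s0; accept=s0,s1,s2; s0-p>s1; s0-q>s0; s1-p>s1; s1-q>s2; s2-p>s1; s2-q>s3; s3-p>s3; s3-q>s3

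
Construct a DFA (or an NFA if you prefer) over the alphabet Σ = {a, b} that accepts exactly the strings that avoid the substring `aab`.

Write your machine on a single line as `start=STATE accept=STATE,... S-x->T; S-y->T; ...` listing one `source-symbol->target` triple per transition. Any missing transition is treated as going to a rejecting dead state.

start=S0; accept=S0,S1,S2; S0-a->S1; S0-b->S0; S1-a->S2; S1-b->S0; S2-a->S2; S2-b->S3; S3-a->S3; S3-b->S3

Track partial matches of the forbidden pattern `aab`. State S3 is a dead state reached once `aab` has occurred; every other state accepts. S0 means no part of `aab` is currently matched.
4 states suffice.
        a   b  
>* S0   S1  S0 
 * S1   S2  S0 
 * S2   S2  S3 
   S3   S3  S3 
(> = start, * = accepting)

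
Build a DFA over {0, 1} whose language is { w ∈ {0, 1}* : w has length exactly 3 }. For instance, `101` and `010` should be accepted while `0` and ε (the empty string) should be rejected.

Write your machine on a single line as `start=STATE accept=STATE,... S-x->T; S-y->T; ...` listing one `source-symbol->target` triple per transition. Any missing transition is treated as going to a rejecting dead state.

start=q0; accept=q3; q0-0->q1; q0-1->q1; q1-0->q2; q1-1->q2; q2-0->q3; q2-1->q3; q3-0->q4; q3-1->q4; q4-0->q4; q4-1->q4

We only need to distinguish lengths 0, 1, …, 3, and '>3'. Chain q0 → q1 → q2 → q3 → q4 on every symbol, with q4 looping. Accepting states: {q3}.
With 5 states:
        0   1  
>  q0   q1  q1 
   q1   q2  q2 
   q2   q3  q3 
 * q3   q4  q4 
   q4   q4  q4 
(> = start, * = accepting)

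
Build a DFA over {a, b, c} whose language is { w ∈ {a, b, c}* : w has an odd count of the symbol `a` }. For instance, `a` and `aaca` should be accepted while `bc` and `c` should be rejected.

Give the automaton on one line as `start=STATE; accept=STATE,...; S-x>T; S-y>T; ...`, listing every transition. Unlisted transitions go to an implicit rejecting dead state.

start=q0; accept=q1; q0-a>q1; q0-b>q0; q0-c>q0; q1-a>q0; q1-b>q1; q1-c>q1

Keep the running count of `a`s modulo 2: each `a` advances along the cycle q0 → q1 → q0 while other symbols loop. Accept at q1.
With 2 states:
        a   b   c  
>  q0   q1  q0  q0 
 * q1   q0  q1  q1 
(> = start, * = accepting)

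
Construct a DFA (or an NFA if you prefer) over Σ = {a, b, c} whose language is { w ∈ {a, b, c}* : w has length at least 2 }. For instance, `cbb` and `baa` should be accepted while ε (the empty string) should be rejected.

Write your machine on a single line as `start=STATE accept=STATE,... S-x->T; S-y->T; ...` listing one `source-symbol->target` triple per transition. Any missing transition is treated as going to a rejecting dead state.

Count input length up to 3: every symbol moves from q0 toward q3, which means 'more than 2' and absorbs. Accept from {q2, q3}.
With 4 states:
        a   b   c  
>  q0   q1  q1  q1 
   q1   q2  q2  q2 
 * q2   q3  q3  q3 
 * q3   q3  q3  q3 
(> = start, * = accepting)

start=q0; accept=q2,q3; q0-a->q1; q0-b->q1; q0-c->q1; q1-a->q2; q1-b->q2; q1-c->q2; q2-a->q3; q2-b->q3; q2-c->q3; q3-a->q3; q3-b->q3; q3-c->q3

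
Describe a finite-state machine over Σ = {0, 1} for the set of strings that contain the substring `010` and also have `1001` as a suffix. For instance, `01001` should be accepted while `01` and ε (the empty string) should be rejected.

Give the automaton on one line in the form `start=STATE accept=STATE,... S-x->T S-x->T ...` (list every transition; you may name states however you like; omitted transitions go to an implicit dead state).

start=q0 accept=q7 q0-0->q1 q0-1->q0 q1-0->q1 q1-1->q2 q2-0->q3 q2-1->q0 q3-0->q4 q3-1->q5 q4-0->q6 q4-1->q7 q5-0->q3 q5-1->q5 q6-0->q6 q6-1->q5 q7-0->q3 q7-1->q5

Run two small machines in parallel and take their product. One (4 states) tracks whether and how much of `010` has been seen; the other (5 states) tracks how much of the suffix `1001` has currently been matched. Each combined state is a pair, one component from each; accept when both components accept. After merging equivalent states the machine shrinks.
An 8-state machine:
        0   1  
>  q0   q1  q0 
   q1   q1  q2 
   q2   q3  q0 
   q3   q4  q5 
   q4   q6  q7 
   q5   q3  q5 
   q6   q6  q5 
 * q7   q3  q5 
(> = start, * = accepting)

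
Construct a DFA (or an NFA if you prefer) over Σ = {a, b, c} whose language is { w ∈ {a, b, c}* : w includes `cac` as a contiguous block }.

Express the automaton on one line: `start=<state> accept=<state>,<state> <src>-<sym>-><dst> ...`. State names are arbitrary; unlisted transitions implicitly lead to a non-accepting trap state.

Track how much of `cac` has been matched so far: state q0 is no progress, q3 is the absorbing accept state reached once `cac` has occurred. Intermediate states record partial matches; on a mismatch, fall back to the longest reusable overlap.
4 states suffice.
        a   b   c  
>  q0   q0  q0  q1 
   q1   q2  q0  q1 
   q2   q0  q0  q3 
 * q3   q3  q3  q3 
(> = start, * = accepting)

start=q0 accept=q3 q0-a->q0 q0-b->q0 q0-c->q1 q1-a->q2 q1-b->q0 q1-c->q1 q2-a->q0 q2-b->q0 q2-c->q3 q3-a->q3 q3-b->q3 q3-c->q3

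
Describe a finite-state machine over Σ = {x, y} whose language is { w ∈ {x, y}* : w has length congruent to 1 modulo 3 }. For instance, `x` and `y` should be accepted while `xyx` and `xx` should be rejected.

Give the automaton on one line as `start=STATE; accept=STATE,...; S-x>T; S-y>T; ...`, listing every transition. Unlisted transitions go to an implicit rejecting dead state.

start=q0; accept=q1; q0-x>q1; q0-y>q1; q1-x>q2; q1-y>q2; q2-x>q0; q2-y>q0

Count input length modulo 3: every symbol advances one step around the cycle q0 → q1 → q2 → q0. Accept at q1.
3 states suffice.
        x   y  
>  q0   q1  q1 
 * q1   q2  q2 
   q2   q0  q0 
(> = start, * = accepting)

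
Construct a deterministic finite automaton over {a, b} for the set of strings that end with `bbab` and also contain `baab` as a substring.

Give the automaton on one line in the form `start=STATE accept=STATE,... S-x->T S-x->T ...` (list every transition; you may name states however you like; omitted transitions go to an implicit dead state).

start=q0 accept=q8 q0-a->q0 q0-b->q1 q1-a->q2 q1-b->q1 q2-a->q3 q2-b->q1 q3-a->q0 q3-b->q4 q4-a->q5 q4-b->q6 q5-a->q5 q5-b->q4 q6-a->q7 q6-b->q6 q7-a->q5 q7-b->q8 q8-a->q5 q8-b->q6

Run two small machines in parallel and take their product. One (5 states) tracks how much of the suffix `bbab` has currently been matched; the other (5 states) tracks whether and how much of `baab` has been seen. Each combined state is a pair, one component from each; accept when both components accept. After merging equivalent states the machine shrinks.
        a   b  
>  q0   q0  q1 
   q1   q2  q1 
   q2   q3  q1 
   q3   q0  q4 
   q4   q5  q6 
   q5   q5  q4 
   q6   q7  q6 
   q7   q5  q8 
 * q8   q5  q6 
(> = start, * = accepting)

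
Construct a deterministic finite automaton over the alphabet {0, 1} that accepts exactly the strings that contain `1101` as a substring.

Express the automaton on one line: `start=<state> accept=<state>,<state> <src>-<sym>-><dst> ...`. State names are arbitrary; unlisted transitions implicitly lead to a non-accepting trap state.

States q0..q3 record the length of the longest prefix of `1101` that matches the current input suffix. Reaching q4 means `1101` has been seen, and we stay there forever. Accept from q4.
5 states suffice.
        0   1  
>  q0   q0  q1 
   q1   q0  q2 
   q2   q3  q2 
   q3   q0  q4 
 * q4   q4  q4 
(> = start, * = accepting)

start=q0 accept=q4 q0-0->q0 q0-1->q1 q1-0->q0 q1-1->q2 q2-0->q3 q2-1->q2 q3-0->q0 q3-1->q4 q4-0->q4 q4-1->q4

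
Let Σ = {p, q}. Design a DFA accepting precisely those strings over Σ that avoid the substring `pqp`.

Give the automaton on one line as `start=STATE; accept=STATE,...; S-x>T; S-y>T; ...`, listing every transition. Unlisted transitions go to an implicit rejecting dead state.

Track partial matches of the forbidden pattern `pqp`. State S3 is a dead state reached once `pqp` has occurred; every other state accepts. S0 means no part of `pqp` is currently matched.
4 states suffice.
        p   q  
>* S0   S1  S0 
 * S1   S1  S2 
 * S2   S3  S0 
   S3   S3  S3 
(> = start, * = accepting)

start=S0; accept=S0,S1,S2; S0-p>S1; S0-q>S0; S1-p>S1; S1-q>S2; S2-p>S3; S2-q>S0; S3-p>S3; S3-q>S3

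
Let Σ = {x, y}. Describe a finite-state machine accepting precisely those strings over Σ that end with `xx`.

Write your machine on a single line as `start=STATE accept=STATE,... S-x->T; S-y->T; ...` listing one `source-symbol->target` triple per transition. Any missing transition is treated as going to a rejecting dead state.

Let each state record the length of the longest suffix of the input read so far that is also a prefix of `xx`. q1 means the last symbol is `x`; q2 means the last 2 symbols are `xx`. Accept only at q2, where the string currently ends in `xx`.
A 3-state machine:
        x   y  
>  q0   q1  q0 
   q1   q2  q0 
 * q2   q2  q0 
(> = start, * = accepting)

start=q0; accept=q2; q0-x->q1; q0-y->q0; q1-x->q2; q1-y->q0; q2-x->q2; q2-y->q0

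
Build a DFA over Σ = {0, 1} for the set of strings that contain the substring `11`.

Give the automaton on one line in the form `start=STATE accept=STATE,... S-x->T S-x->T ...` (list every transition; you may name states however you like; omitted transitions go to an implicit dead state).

Track how much of `11` has been matched so far: state q0 is no progress, q2 is the absorbing accept state reached once `11` has occurred. Intermediate states record partial matches; on a mismatch, fall back to the longest reusable overlap.
With 3 states:
        0   1  
>  q0   q0  q1 
   q1   q0  q2 
 * q2   q2  q2 
(> = start, * = accepting)

start=q0 accept=q2 q0-0->q0 q0-1->q1 q1-0->q0 q1-1->q2 q2-0->q2 q2-1->q2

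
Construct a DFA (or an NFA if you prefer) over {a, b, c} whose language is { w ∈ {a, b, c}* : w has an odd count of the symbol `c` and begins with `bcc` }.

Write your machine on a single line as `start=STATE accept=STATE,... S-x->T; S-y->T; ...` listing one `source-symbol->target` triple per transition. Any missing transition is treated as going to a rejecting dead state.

start=q0; accept=q6; q0-a->q1; q0-b->q2; q0-c->q3; q1-a->q1; q1-b->q1; q1-c->q3; q2-a->q1; q2-b->q1; q2-c->q4; q3-a->q3; q3-b->q3; q3-c->q1; q4-a->q3; q4-b->q3; q4-c->q5; q5-a->q5; q5-b->q5; q5-c->q6; q6-a->q6; q6-b->q6; q6-c->q5

Handle the two conditions separately and then intersect. The first has 2 states tracking the count of `c`s modulo 2; the second has 5 states tracking whether the input so far still matches the prefix `bcc`. A product state is a pair (one from each), accepting exactly when both do.
A 7-state machine:
        a   b   c  
>  q0   q1  q2  q3 
   q1   q1  q1  q3 
   q2   q1  q1  q4 
   q3   q3  q3  q1 
   q4   q3  q3  q5 
   q5   q5  q5  q6 
 * q6   q6  q6  q5 
(> = start, * = accepting)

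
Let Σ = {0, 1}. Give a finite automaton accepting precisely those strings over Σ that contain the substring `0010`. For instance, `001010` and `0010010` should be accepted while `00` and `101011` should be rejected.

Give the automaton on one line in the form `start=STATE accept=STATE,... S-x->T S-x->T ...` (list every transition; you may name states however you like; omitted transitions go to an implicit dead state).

start=A accept=E A-0->B A-1->A B-0->C B-1->A C-0->C C-1->D D-0->E D-1->A E-0->E E-1->E

States A..D record the length of the longest prefix of `0010` that matches the current input suffix. Reaching E means `0010` has been seen, and we stay there forever. Accept from E.
With 5 states:
       0  1 
>  A   B  A 
   B   C  A 
   C   C  D 
   D   E  A 
 * E   E  E 
(> = start, * = accepting)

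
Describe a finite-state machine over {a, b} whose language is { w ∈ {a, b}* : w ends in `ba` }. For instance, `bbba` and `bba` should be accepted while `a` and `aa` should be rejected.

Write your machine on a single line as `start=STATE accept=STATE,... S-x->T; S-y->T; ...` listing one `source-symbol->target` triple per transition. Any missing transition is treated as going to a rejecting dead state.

Let each state record the length of the longest suffix of the input read so far that is also a prefix of `ba`. S1 means the last symbol is `b`; S2 means the last 2 symbols are `ba`. Accept only at S2, where the string currently ends in `ba`.
A 3-state machine:
        a   b  
>  S0   S0  S1 
   S1   S2  S1 
 * S2   S0  S1 
(> = start, * = accepting)

start=S0; accept=S2; S0-a->S0; S0-b->S1; S1-a->S2; S1-b->S1; S2-a->S0; S2-b->S1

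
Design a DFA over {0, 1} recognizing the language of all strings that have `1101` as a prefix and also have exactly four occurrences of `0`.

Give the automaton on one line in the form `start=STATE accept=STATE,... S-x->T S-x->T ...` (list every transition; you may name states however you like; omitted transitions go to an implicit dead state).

start=S0 accept=S13 S0-0->S1 S0-1->S2 S1-0->S3 S1-1->S1 S2-0->S1 S2-1->S4 S3-0->S5 S3-1->S3 S4-0->S6 S4-1->S7 S5-0->S8 S5-1->S5 S6-0->S3 S6-1->S9 S7-0->S1 S7-1->S7 S8-0->S10 S8-1->S8 S9-0->S11 S9-1->S9 S10-0->S10 S10-1->S10 S11-0->S12 S11-1->S11 S12-0->S13 S12-1->S12 S13-0->S14 S13-1->S13 S14-0->S14 S14-1->S14

Build one automaton per condition and run them in lockstep. One (6 states) tracks whether the input so far still matches the prefix `1101`; the other (6 states) tracks the count of `0`s, saturating at 5. Each combined state is a pair, one component from each; accept when both components accept.
A 15-state machine:
          0    1  
>  S0     S1   S2 
   S1     S3   S1 
   S2     S1   S4 
   S3     S5   S3 
   S4     S6   S7 
   S5     S8   S5 
   S6     S3   S9 
   S7     S1   S7 
   S8    S10   S8 
   S9    S11   S9 
   S10   S10  S10 
   S11   S12  S11 
   S12   S13  S12 
 * S13   S14  S13 
   S14   S14  S14 
(> = start, * = accepting)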